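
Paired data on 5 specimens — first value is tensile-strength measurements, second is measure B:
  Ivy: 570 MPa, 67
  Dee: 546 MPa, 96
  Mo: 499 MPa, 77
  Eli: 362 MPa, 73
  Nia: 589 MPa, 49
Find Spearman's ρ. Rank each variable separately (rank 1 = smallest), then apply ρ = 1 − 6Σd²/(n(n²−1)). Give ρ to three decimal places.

-0.600

Ranks of variable 1: 4, 3, 2, 1, 5
Ranks of variable 2: 2, 5, 4, 3, 1
d = r₁ − r₂: 2, -2, -2, -2, 4
d²: 4, 4, 4, 4, 16; Σd² = 32
ρ = 1 − 6·32/(5·24) = 1 − 192/120 = -0.600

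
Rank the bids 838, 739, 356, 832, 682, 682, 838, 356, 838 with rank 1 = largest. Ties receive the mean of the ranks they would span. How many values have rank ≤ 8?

Sorted (descending): 838, 838, 838, 832, 739, 682, 682, 356, 356
The 3 values of 838 occupy positions 1–3 → average rank 2.
The 2 values of 682 occupy positions 6–7 → average rank (6+7)/2 = 6.5.
The 2 values of 356 occupy positions 8–9 → average rank (8+9)/2 = 8.5.
Ranks ≤ 8: {2, 2, 2, 4, 5, 6.5, 6.5} → 7 values.

7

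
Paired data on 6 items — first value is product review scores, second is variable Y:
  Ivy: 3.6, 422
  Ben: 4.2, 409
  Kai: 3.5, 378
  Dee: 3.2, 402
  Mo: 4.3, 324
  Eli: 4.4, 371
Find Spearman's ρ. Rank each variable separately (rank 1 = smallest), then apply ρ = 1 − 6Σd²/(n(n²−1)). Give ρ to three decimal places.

Ranks of variable 1: 3, 4, 2, 1, 5, 6
Ranks of variable 2: 6, 5, 3, 4, 1, 2
d = r₁ − r₂: -3, -1, -1, -3, 4, 4
d²: 9, 1, 1, 9, 16, 16; Σd² = 52
ρ = 1 − 6·52/(6·35) = 1 − 312/210 = -0.486

-0.486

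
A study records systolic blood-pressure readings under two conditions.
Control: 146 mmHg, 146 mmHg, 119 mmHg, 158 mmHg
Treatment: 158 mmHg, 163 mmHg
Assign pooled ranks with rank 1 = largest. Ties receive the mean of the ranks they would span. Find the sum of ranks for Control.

Sorted (descending): 163, 158, 158, 146, 146, 119
The 2 values of 158 occupy positions 2–3 → average rank (2+3)/2 = 2.5.
The 2 values of 146 occupy positions 4–5 → average rank (4+5)/2 = 4.5.
Control values → pooled ranks: 146→4.5, 146→4.5, 119→6, 158→2.5
Rank sum = 4.5 + 4.5 + 6 + 2.5 = 17.5

17.5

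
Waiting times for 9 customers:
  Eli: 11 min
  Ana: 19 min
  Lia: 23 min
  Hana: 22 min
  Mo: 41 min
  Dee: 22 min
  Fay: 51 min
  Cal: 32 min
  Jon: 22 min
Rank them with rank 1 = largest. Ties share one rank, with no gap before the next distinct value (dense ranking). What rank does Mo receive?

2

Sorted (descending): 51, 41, 32, 23, 22, 22, 22, 19, 11
The 3 values of 22 share dense rank 5.
Remaining distinct values take the next consecutive integers.
Mo has value 41 min → rank 2.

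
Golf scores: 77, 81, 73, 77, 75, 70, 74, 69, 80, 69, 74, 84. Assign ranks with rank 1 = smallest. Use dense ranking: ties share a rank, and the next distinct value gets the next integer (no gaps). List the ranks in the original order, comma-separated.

Sorted (ascending): 69, 69, 70, 73, 74, 74, 75, 77, 77, 80, 81, 84
The 2 values of 69 share dense rank 1.
The 2 values of 74 share dense rank 4.
The 2 values of 77 share dense rank 6.
Remaining distinct values take the next consecutive integers.

6, 8, 3, 6, 5, 2, 4, 1, 7, 1, 4, 9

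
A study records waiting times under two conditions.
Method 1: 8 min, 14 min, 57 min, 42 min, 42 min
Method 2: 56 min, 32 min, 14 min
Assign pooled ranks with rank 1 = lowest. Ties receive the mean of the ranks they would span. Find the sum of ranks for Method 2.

Sorted (ascending): 8, 14, 14, 32, 42, 42, 56, 57
The 2 values of 14 occupy positions 2–3 → average rank (2+3)/2 = 2.5.
The 2 values of 42 occupy positions 5–6 → average rank (5+6)/2 = 5.5.
Method 2 values → pooled ranks: 56→7, 32→4, 14→2.5
Rank sum = 7 + 4 + 2.5 = 13.5

13.5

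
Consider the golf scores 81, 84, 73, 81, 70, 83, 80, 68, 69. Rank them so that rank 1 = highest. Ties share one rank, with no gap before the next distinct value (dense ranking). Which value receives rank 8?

68

Sorted (descending): 84, 83, 81, 81, 80, 73, 70, 69, 68
The 2 values of 81 share dense rank 3.
Remaining distinct values take the next consecutive integers.
Rank 8 → value 68.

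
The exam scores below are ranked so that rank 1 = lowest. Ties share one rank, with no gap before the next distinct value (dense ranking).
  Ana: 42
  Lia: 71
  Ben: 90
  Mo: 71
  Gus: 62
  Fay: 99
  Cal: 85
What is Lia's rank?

Sorted (ascending): 42, 62, 71, 71, 85, 90, 99
The 2 values of 71 share dense rank 3.
Remaining distinct values take the next consecutive integers.
Lia has value 71 → rank 3.

3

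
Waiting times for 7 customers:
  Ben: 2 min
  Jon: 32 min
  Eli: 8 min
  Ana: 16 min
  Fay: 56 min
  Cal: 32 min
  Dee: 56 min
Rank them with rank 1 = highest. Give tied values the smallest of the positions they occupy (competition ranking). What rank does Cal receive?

3

Sorted (descending): 56, 56, 32, 32, 16, 8, 2
The 2 values of 56 occupy positions 1–2 → each gets rank 1.
The 2 values of 32 occupy positions 3–4 → each gets rank 3.
Cal has value 32 min → rank 3.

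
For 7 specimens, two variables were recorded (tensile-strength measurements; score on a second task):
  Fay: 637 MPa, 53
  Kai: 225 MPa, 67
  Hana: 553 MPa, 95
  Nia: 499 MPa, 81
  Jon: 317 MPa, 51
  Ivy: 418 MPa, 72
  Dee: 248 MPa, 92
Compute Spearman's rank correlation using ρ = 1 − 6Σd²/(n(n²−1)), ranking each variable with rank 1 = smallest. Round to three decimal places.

Ranks of variable 1: 7, 1, 6, 5, 3, 4, 2
Ranks of variable 2: 2, 3, 7, 5, 1, 4, 6
d = r₁ − r₂: 5, -2, -1, 0, 2, 0, -4
d²: 25, 4, 1, 0, 4, 0, 16; Σd² = 50
ρ = 1 − 6·50/(7·48) = 1 − 300/336 = 0.107

0.107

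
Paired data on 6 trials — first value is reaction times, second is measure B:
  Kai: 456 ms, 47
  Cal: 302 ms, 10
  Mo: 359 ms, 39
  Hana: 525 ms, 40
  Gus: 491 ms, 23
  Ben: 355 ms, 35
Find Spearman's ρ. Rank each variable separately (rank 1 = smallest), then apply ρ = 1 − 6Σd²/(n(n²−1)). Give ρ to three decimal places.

Ranks of variable 1: 4, 1, 3, 6, 5, 2
Ranks of variable 2: 6, 1, 4, 5, 2, 3
d = r₁ − r₂: -2, 0, -1, 1, 3, -1
d²: 4, 0, 1, 1, 9, 1; Σd² = 16
ρ = 1 − 6·16/(6·35) = 1 − 96/210 = 0.543

0.543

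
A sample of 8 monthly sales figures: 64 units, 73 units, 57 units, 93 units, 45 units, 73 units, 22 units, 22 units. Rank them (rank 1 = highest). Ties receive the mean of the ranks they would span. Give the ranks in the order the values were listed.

Sorted (descending): 93, 73, 73, 64, 57, 45, 22, 22
The 2 values of 73 occupy positions 2–3 → average rank (2+3)/2 = 2.5.
The 2 values of 22 occupy positions 7–8 → average rank (7+8)/2 = 7.5.

4, 2.5, 5, 1, 6, 2.5, 7.5, 7.5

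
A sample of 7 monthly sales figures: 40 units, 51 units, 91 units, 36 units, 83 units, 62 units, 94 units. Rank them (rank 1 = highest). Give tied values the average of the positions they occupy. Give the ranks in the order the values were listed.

Sorted (descending): 94, 91, 83, 62, 51, 40, 36
No ties — each value takes its position as its rank.

6, 5, 2, 7, 3, 4, 1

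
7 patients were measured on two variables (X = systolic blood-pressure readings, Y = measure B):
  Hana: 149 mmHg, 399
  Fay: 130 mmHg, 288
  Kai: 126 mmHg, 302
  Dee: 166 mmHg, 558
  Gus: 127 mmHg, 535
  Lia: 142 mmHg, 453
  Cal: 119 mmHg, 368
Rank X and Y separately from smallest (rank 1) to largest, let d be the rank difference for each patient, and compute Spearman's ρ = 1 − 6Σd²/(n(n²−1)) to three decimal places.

0.536

Ranks of variable 1: 6, 4, 2, 7, 3, 5, 1
Ranks of variable 2: 4, 1, 2, 7, 6, 5, 3
d = r₁ − r₂: 2, 3, 0, 0, -3, 0, -2
d²: 4, 9, 0, 0, 9, 0, 4; Σd² = 26
ρ = 1 − 6·26/(7·48) = 1 − 156/336 = 0.536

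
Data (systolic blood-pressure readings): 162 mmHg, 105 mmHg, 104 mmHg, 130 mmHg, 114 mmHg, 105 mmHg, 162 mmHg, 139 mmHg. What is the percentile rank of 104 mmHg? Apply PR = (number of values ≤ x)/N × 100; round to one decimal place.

N = 8.
Strictly below 104: 0. Equal to 104: 1.
PR = 1/8 × 100 = 12.5

12.5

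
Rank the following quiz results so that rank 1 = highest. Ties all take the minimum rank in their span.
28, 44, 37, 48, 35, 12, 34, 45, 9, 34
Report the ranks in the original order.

8, 3, 4, 1, 5, 9, 6, 2, 10, 6

Sorted (descending): 48, 45, 44, 37, 35, 34, 34, 28, 12, 9
The 2 values of 34 occupy positions 6–7 → each gets rank 6.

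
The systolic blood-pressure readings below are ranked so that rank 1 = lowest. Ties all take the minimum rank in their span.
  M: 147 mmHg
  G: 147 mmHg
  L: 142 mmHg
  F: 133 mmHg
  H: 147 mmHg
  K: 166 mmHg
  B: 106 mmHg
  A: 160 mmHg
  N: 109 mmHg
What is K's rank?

Sorted (ascending): 106, 109, 133, 142, 147, 147, 147, 160, 166
The 3 values of 147 occupy positions 5–7 → each gets rank 5.
K has value 166 mmHg → rank 9.

9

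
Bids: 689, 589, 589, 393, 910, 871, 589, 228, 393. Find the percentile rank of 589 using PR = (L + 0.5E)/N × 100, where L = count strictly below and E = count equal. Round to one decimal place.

N = 9.
Strictly below 589: 3. Equal to 589: 3.
PR = (3 + 0.5·3)/9 × 100 = 50.0

50.0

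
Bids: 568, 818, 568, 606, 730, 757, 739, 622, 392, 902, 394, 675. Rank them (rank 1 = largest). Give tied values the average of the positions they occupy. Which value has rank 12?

392

Sorted (descending): 902, 818, 757, 739, 730, 675, 622, 606, 568, 568, 394, 392
The 2 values of 568 occupy positions 9–10 → average rank (9+10)/2 = 9.5.
Rank 12 → value 392.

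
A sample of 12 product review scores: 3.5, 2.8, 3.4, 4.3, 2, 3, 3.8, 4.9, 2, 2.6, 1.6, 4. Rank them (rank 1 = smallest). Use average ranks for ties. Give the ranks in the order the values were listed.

Sorted (ascending): 1.6, 2, 2, 2.6, 2.8, 3, 3.4, 3.5, 3.8, 4, 4.3, 4.9
The 2 values of 2 occupy positions 2–3 → average rank (2+3)/2 = 2.5.

8, 5, 7, 11, 2.5, 6, 9, 12, 2.5, 4, 1, 10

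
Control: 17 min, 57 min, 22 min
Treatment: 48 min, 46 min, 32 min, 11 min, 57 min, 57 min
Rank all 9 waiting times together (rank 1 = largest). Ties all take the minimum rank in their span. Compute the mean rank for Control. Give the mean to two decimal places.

5.33

Sorted (descending): 57, 57, 57, 48, 46, 32, 22, 17, 11
The 3 values of 57 occupy positions 1–3 → each gets rank 1.
Control values → pooled ranks: 17→8, 57→1, 22→7
Mean rank = (8 + 1 + 7) / 3 = 5.33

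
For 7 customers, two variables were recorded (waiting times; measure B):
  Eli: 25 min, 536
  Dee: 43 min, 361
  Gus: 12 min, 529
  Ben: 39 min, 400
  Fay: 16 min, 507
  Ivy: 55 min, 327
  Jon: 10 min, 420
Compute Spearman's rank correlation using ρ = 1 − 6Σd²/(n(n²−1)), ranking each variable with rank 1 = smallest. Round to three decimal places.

Ranks of variable 1: 4, 6, 2, 5, 3, 7, 1
Ranks of variable 2: 7, 2, 6, 3, 5, 1, 4
d = r₁ − r₂: -3, 4, -4, 2, -2, 6, -3
d²: 9, 16, 16, 4, 4, 36, 9; Σd² = 94
ρ = 1 − 6·94/(7·48) = 1 − 564/336 = -0.679

-0.679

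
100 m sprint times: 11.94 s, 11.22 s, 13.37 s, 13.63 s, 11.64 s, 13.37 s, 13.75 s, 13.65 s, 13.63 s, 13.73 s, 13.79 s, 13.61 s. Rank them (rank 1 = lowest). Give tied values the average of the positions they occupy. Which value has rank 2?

Sorted (ascending): 11.22, 11.64, 11.94, 13.37, 13.37, 13.61, 13.63, 13.63, 13.65, 13.73, 13.75, 13.79
The 2 values of 13.37 occupy positions 4–5 → average rank (4+5)/2 = 4.5.
The 2 values of 13.63 occupy positions 7–8 → average rank (7+8)/2 = 7.5.
Rank 2 → value 11.64.

11.64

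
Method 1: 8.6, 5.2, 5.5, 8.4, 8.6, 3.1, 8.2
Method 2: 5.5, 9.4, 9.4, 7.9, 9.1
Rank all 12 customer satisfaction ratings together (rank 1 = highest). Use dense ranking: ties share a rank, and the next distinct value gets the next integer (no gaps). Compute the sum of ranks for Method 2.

17

Sorted (descending): 9.4, 9.4, 9.1, 8.6, 8.6, 8.4, 8.2, 7.9, 5.5, 5.5, 5.2, 3.1
The 2 values of 9.4 share dense rank 1.
The 2 values of 8.6 share dense rank 3.
The 2 values of 5.5 share dense rank 7.
Remaining distinct values take the next consecutive integers.
Method 2 values → pooled ranks: 5.5→7, 9.4→1, 9.4→1, 7.9→6, 9.1→2
Rank sum = 7 + 1 + 1 + 6 + 2 = 17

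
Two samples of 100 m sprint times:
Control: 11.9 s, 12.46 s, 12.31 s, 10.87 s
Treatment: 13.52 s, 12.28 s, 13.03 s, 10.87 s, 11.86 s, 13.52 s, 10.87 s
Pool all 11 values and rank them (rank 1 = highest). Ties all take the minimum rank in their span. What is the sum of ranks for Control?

25

Sorted (descending): 13.52, 13.52, 13.03, 12.46, 12.31, 12.28, 11.9, 11.86, 10.87, 10.87, 10.87
The 2 values of 13.52 occupy positions 1–2 → each gets rank 1.
The 3 values of 10.87 occupy positions 9–11 → each gets rank 9.
Control values → pooled ranks: 11.9→7, 12.46→4, 12.31→5, 10.87→9
Rank sum = 7 + 4 + 5 + 9 = 25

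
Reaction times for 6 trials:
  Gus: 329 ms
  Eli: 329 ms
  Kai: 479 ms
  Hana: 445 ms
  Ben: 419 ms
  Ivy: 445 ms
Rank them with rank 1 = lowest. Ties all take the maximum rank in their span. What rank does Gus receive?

Sorted (ascending): 329, 329, 419, 445, 445, 479
The 2 values of 329 occupy positions 1–2 → each gets rank 2.
The 2 values of 445 occupy positions 4–5 → each gets rank 5.
Gus has value 329 ms → rank 2.

2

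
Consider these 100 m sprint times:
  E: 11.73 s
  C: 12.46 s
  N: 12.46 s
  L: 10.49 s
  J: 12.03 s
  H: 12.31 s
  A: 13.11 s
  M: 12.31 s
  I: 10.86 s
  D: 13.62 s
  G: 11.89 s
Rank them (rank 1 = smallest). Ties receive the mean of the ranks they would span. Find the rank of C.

8.5

Sorted (ascending): 10.49, 10.86, 11.73, 11.89, 12.03, 12.31, 12.31, 12.46, 12.46, 13.11, 13.62
The 2 values of 12.31 occupy positions 6–7 → average rank (6+7)/2 = 6.5.
The 2 values of 12.46 occupy positions 8–9 → average rank (8+9)/2 = 8.5.
C has value 12.46 s → rank 8.5.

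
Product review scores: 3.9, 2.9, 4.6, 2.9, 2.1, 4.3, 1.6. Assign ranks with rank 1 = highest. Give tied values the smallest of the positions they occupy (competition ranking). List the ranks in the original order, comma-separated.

Sorted (descending): 4.6, 4.3, 3.9, 2.9, 2.9, 2.1, 1.6
The 2 values of 2.9 occupy positions 4–5 → each gets rank 4.

3, 4, 1, 4, 6, 2, 7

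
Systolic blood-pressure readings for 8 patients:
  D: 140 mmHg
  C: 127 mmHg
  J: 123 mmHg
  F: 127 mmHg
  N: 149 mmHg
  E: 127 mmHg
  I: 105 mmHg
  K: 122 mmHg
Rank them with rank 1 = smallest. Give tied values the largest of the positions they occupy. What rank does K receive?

2

Sorted (ascending): 105, 122, 123, 127, 127, 127, 140, 149
The 3 values of 127 occupy positions 4–6 → each gets rank 6.
K has value 122 mmHg → rank 2.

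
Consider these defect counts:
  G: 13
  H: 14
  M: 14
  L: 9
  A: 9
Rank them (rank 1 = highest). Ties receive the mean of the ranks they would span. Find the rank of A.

Sorted (descending): 14, 14, 13, 9, 9
The 2 values of 14 occupy positions 1–2 → average rank (1+2)/2 = 1.5.
The 2 values of 9 occupy positions 4–5 → average rank (4+5)/2 = 4.5.
A has value 9 → rank 4.5.

4.5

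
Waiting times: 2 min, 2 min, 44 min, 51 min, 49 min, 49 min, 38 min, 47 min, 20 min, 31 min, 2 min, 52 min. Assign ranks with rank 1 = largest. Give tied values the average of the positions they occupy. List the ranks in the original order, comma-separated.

Sorted (descending): 52, 51, 49, 49, 47, 44, 38, 31, 20, 2, 2, 2
The 2 values of 49 occupy positions 3–4 → average rank (3+4)/2 = 3.5.
The 3 values of 2 occupy positions 10–12 → average rank 11.

11, 11, 6, 2, 3.5, 3.5, 7, 5, 9, 8, 11, 1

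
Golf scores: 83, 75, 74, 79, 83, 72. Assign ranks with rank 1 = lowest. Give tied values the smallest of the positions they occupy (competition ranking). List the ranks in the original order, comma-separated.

Sorted (ascending): 72, 74, 75, 79, 83, 83
The 2 values of 83 occupy positions 5–6 → each gets rank 5.

5, 3, 2, 4, 5, 1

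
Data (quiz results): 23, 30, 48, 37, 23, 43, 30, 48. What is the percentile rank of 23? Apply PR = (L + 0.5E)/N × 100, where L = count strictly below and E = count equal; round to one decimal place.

N = 8.
Strictly below 23: 0. Equal to 23: 2.
PR = (0 + 0.5·2)/8 × 100 = 12.5

12.5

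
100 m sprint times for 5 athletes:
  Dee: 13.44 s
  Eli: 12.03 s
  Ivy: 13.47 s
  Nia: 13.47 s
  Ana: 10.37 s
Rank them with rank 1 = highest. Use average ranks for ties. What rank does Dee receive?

3

Sorted (descending): 13.47, 13.47, 13.44, 12.03, 10.37
The 2 values of 13.47 occupy positions 1–2 → average rank (1+2)/2 = 1.5.
Dee has value 13.44 s → rank 3.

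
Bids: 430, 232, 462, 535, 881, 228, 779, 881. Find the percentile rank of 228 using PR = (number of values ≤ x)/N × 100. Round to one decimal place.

N = 8.
Strictly below 228: 0. Equal to 228: 1.
PR = 1/8 × 100 = 12.5

12.5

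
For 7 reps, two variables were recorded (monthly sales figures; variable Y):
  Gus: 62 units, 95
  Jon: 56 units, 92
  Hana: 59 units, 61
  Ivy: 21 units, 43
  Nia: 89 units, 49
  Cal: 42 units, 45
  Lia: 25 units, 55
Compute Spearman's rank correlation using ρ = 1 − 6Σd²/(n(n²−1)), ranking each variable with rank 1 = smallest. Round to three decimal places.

0.536

Ranks of variable 1: 6, 4, 5, 1, 7, 3, 2
Ranks of variable 2: 7, 6, 5, 1, 3, 2, 4
d = r₁ − r₂: -1, -2, 0, 0, 4, 1, -2
d²: 1, 4, 0, 0, 16, 1, 4; Σd² = 26
ρ = 1 − 6·26/(7·48) = 1 − 156/336 = 0.536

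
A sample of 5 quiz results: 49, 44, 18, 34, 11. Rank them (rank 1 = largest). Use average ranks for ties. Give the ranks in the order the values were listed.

1, 2, 4, 3, 5

Sorted (descending): 49, 44, 34, 18, 11
No ties — each value takes its position as its rank.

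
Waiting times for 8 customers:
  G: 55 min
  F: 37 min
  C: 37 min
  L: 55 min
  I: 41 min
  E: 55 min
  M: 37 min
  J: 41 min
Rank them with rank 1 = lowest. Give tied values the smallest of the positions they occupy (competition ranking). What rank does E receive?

Sorted (ascending): 37, 37, 37, 41, 41, 55, 55, 55
The 3 values of 37 occupy positions 1–3 → each gets rank 1.
The 2 values of 41 occupy positions 4–5 → each gets rank 4.
The 3 values of 55 occupy positions 6–8 → each gets rank 6.
E has value 55 min → rank 6.

6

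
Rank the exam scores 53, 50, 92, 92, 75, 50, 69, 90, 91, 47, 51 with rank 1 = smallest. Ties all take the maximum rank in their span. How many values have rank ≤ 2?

1

Sorted (ascending): 47, 50, 50, 51, 53, 69, 75, 90, 91, 92, 92
The 2 values of 50 occupy positions 2–3 → each gets rank 3.
The 2 values of 92 occupy positions 10–11 → each gets rank 11.
Ranks ≤ 2: {1} → 1 value.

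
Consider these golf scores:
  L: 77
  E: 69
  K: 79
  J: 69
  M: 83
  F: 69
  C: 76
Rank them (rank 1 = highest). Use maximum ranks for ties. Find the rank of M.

Sorted (descending): 83, 79, 77, 76, 69, 69, 69
The 3 values of 69 occupy positions 5–7 → each gets rank 7.
M has value 83 → rank 1.

1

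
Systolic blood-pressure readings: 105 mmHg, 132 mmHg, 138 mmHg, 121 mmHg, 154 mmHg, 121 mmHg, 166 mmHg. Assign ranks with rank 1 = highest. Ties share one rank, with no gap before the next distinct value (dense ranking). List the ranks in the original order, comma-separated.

Sorted (descending): 166, 154, 138, 132, 121, 121, 105
The 2 values of 121 share dense rank 5.
Remaining distinct values take the next consecutive integers.

6, 4, 3, 5, 2, 5, 1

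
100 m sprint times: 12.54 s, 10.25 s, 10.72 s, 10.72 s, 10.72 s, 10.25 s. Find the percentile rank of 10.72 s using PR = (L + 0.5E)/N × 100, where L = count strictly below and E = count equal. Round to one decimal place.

58.3

N = 6.
Strictly below 10.72: 2. Equal to 10.72: 3.
PR = (2 + 0.5·3)/6 × 100 = 58.3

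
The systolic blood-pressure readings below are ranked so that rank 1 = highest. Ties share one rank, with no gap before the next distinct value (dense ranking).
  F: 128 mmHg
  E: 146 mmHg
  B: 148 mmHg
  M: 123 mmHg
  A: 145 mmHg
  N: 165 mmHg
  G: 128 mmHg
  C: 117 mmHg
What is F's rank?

5

Sorted (descending): 165, 148, 146, 145, 128, 128, 123, 117
The 2 values of 128 share dense rank 5.
Remaining distinct values take the next consecutive integers.
F has value 128 mmHg → rank 5.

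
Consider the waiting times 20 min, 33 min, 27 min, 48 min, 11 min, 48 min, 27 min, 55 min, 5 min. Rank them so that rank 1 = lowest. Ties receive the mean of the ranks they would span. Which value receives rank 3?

20

Sorted (ascending): 5, 11, 20, 27, 27, 33, 48, 48, 55
The 2 values of 27 occupy positions 4–5 → average rank (4+5)/2 = 4.5.
The 2 values of 48 occupy positions 7–8 → average rank (7+8)/2 = 7.5.
Rank 3 → value 20.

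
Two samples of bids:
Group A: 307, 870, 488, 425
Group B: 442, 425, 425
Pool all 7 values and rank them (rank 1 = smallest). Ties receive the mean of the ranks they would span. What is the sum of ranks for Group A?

Sorted (ascending): 307, 425, 425, 425, 442, 488, 870
The 3 values of 425 occupy positions 2–4 → average rank 3.
Group A values → pooled ranks: 307→1, 870→7, 488→6, 425→3
Rank sum = 1 + 7 + 6 + 3 = 17

17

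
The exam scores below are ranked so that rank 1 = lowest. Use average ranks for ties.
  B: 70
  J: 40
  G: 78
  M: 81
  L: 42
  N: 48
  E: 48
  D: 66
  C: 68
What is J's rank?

1

Sorted (ascending): 40, 42, 48, 48, 66, 68, 70, 78, 81
The 2 values of 48 occupy positions 3–4 → average rank (3+4)/2 = 3.5.
J has value 40 → rank 1.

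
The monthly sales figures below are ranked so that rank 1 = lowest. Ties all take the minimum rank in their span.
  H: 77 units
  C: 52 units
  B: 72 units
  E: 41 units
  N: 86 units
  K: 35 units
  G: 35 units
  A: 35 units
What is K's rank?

Sorted (ascending): 35, 35, 35, 41, 52, 72, 77, 86
The 3 values of 35 occupy positions 1–3 → each gets rank 1.
K has value 35 units → rank 1.

1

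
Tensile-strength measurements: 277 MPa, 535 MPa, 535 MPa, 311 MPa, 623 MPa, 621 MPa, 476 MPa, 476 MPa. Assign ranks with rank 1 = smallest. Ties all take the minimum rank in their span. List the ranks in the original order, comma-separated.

1, 5, 5, 2, 8, 7, 3, 3

Sorted (ascending): 277, 311, 476, 476, 535, 535, 621, 623
The 2 values of 476 occupy positions 3–4 → each gets rank 3.
The 2 values of 535 occupy positions 5–6 → each gets rank 5.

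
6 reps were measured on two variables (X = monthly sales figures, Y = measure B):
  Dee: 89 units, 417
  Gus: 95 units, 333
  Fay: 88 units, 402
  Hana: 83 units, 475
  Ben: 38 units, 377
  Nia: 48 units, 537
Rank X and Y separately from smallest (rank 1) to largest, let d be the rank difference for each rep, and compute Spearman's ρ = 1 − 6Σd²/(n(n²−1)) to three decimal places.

Ranks of variable 1: 5, 6, 4, 3, 1, 2
Ranks of variable 2: 4, 1, 3, 5, 2, 6
d = r₁ − r₂: 1, 5, 1, -2, -1, -4
d²: 1, 25, 1, 4, 1, 16; Σd² = 48
ρ = 1 − 6·48/(6·35) = 1 − 288/210 = -0.371

-0.371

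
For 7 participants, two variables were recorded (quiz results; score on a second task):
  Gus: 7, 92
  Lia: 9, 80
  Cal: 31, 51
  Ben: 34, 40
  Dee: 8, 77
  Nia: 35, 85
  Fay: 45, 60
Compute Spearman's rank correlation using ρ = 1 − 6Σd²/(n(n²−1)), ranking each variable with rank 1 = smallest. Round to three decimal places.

-0.429

Ranks of variable 1: 1, 3, 4, 5, 2, 6, 7
Ranks of variable 2: 7, 5, 2, 1, 4, 6, 3
d = r₁ − r₂: -6, -2, 2, 4, -2, 0, 4
d²: 36, 4, 4, 16, 4, 0, 16; Σd² = 80
ρ = 1 − 6·80/(7·48) = 1 − 480/336 = -0.429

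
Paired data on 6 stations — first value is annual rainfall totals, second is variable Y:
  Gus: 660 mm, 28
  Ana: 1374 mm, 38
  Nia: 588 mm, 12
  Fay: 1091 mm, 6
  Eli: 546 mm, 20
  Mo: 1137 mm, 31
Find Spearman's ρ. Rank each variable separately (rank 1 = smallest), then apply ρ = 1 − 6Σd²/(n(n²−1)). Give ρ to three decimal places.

Ranks of variable 1: 3, 6, 2, 4, 1, 5
Ranks of variable 2: 4, 6, 2, 1, 3, 5
d = r₁ − r₂: -1, 0, 0, 3, -2, 0
d²: 1, 0, 0, 9, 4, 0; Σd² = 14
ρ = 1 − 6·14/(6·35) = 1 − 84/210 = 0.600

0.600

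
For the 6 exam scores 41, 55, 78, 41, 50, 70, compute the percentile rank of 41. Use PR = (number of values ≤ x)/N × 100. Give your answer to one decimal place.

33.3

N = 6.
Strictly below 41: 0. Equal to 41: 2.
PR = 2/6 × 100 = 33.3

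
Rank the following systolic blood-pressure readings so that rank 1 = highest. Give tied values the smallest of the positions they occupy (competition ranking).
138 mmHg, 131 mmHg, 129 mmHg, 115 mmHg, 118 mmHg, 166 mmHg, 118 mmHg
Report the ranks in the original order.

2, 3, 4, 7, 5, 1, 5

Sorted (descending): 166, 138, 131, 129, 118, 118, 115
The 2 values of 118 occupy positions 5–6 → each gets rank 5.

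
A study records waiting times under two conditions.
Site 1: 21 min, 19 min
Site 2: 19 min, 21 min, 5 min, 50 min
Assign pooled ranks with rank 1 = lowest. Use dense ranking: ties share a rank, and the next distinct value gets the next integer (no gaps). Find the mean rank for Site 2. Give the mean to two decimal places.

2.50

Sorted (ascending): 5, 19, 19, 21, 21, 50
The 2 values of 19 share dense rank 2.
The 2 values of 21 share dense rank 3.
Remaining distinct values take the next consecutive integers.
Site 2 values → pooled ranks: 19→2, 21→3, 5→1, 50→4
Mean rank = (2 + 3 + 1 + 4) / 4 = 2.50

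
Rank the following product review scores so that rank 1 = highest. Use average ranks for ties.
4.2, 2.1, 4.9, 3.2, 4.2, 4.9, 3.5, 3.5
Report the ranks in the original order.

Sorted (descending): 4.9, 4.9, 4.2, 4.2, 3.5, 3.5, 3.2, 2.1
The 2 values of 4.9 occupy positions 1–2 → average rank (1+2)/2 = 1.5.
The 2 values of 4.2 occupy positions 3–4 → average rank (3+4)/2 = 3.5.
The 2 values of 3.5 occupy positions 5–6 → average rank (5+6)/2 = 5.5.

3.5, 8, 1.5, 7, 3.5, 1.5, 5.5, 5.5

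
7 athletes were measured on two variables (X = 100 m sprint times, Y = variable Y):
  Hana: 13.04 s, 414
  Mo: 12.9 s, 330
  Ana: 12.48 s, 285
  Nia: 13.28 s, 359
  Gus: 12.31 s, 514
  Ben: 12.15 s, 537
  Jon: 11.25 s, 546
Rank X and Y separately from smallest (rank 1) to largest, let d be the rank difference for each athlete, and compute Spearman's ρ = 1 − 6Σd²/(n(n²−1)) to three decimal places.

Ranks of variable 1: 6, 5, 4, 7, 3, 2, 1
Ranks of variable 2: 4, 2, 1, 3, 5, 6, 7
d = r₁ − r₂: 2, 3, 3, 4, -2, -4, -6
d²: 4, 9, 9, 16, 4, 16, 36; Σd² = 94
ρ = 1 − 6·94/(7·48) = 1 − 564/336 = -0.679

-0.679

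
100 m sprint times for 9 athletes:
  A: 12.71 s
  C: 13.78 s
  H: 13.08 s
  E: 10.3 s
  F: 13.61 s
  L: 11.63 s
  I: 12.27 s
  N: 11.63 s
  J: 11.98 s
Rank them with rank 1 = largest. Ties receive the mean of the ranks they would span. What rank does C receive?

1

Sorted (descending): 13.78, 13.61, 13.08, 12.71, 12.27, 11.98, 11.63, 11.63, 10.3
The 2 values of 11.63 occupy positions 7–8 → average rank (7+8)/2 = 7.5.
C has value 13.78 s → rank 1.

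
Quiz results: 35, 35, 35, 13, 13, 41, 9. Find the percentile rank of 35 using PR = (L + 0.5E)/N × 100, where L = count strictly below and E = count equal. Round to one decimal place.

64.3

N = 7.
Strictly below 35: 3. Equal to 35: 3.
PR = (3 + 0.5·3)/7 × 100 = 64.3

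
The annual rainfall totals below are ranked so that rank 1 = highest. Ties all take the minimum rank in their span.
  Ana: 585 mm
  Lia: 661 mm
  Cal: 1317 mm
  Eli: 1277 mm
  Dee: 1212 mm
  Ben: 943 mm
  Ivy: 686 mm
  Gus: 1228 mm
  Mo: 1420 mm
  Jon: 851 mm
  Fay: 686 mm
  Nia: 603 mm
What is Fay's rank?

Sorted (descending): 1420, 1317, 1277, 1228, 1212, 943, 851, 686, 686, 661, 603, 585
The 2 values of 686 occupy positions 8–9 → each gets rank 8.
Fay has value 686 mm → rank 8.

8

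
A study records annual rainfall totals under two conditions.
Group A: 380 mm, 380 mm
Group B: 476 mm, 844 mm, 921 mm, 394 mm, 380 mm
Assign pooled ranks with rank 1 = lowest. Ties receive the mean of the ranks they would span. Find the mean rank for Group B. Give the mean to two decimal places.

4.80

Sorted (ascending): 380, 380, 380, 394, 476, 844, 921
The 3 values of 380 occupy positions 1–3 → average rank 2.
Group B values → pooled ranks: 476→5, 844→6, 921→7, 394→4, 380→2
Mean rank = (5 + 6 + 7 + 4 + 2) / 5 = 4.80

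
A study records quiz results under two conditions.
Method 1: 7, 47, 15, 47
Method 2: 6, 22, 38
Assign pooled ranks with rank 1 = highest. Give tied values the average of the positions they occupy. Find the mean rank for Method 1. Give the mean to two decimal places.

3.50

Sorted (descending): 47, 47, 38, 22, 15, 7, 6
The 2 values of 47 occupy positions 1–2 → average rank (1+2)/2 = 1.5.
Method 1 values → pooled ranks: 7→6, 47→1.5, 15→5, 47→1.5
Mean rank = (6 + 1.5 + 5 + 1.5) / 4 = 3.50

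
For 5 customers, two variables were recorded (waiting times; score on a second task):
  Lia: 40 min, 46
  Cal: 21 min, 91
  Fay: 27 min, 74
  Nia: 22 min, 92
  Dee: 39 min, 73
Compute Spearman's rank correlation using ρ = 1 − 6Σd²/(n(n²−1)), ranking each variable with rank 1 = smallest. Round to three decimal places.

Ranks of variable 1: 5, 1, 3, 2, 4
Ranks of variable 2: 1, 4, 3, 5, 2
d = r₁ − r₂: 4, -3, 0, -3, 2
d²: 16, 9, 0, 9, 4; Σd² = 38
ρ = 1 − 6·38/(5·24) = 1 − 228/120 = -0.900

-0.900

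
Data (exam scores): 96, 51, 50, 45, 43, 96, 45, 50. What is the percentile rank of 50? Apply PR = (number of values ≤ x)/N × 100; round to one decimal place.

62.5

N = 8.
Strictly below 50: 3. Equal to 50: 2.
PR = 5/8 × 100 = 62.5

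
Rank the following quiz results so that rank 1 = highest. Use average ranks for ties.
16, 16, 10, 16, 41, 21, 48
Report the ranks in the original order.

Sorted (descending): 48, 41, 21, 16, 16, 16, 10
The 3 values of 16 occupy positions 4–6 → average rank 5.

5, 5, 7, 5, 2, 3, 1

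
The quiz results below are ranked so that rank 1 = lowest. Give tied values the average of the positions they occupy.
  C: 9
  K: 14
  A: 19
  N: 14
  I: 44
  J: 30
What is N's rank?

Sorted (ascending): 9, 14, 14, 19, 30, 44
The 2 values of 14 occupy positions 2–3 → average rank (2+3)/2 = 2.5.
N has value 14 → rank 2.5.

2.5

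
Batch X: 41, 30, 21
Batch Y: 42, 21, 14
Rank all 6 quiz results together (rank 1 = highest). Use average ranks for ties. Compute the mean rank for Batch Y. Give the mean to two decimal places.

Sorted (descending): 42, 41, 30, 21, 21, 14
The 2 values of 21 occupy positions 4–5 → average rank (4+5)/2 = 4.5.
Batch Y values → pooled ranks: 42→1, 21→4.5, 14→6
Mean rank = (1 + 4.5 + 6) / 3 = 3.83

3.83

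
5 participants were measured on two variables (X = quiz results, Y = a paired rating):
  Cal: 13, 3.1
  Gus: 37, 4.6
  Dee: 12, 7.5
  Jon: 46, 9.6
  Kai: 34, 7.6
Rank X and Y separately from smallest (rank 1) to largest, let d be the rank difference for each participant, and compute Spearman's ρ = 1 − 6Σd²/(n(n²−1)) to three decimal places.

0.500

Ranks of variable 1: 2, 4, 1, 5, 3
Ranks of variable 2: 1, 2, 3, 5, 4
d = r₁ − r₂: 1, 2, -2, 0, -1
d²: 1, 4, 4, 0, 1; Σd² = 10
ρ = 1 − 6·10/(5·24) = 1 − 60/120 = 0.500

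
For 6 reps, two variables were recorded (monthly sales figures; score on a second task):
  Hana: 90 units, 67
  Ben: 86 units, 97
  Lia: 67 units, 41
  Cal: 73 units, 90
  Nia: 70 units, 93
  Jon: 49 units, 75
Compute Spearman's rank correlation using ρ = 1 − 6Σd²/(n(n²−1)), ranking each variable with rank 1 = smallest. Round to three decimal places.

Ranks of variable 1: 6, 5, 2, 4, 3, 1
Ranks of variable 2: 2, 6, 1, 4, 5, 3
d = r₁ − r₂: 4, -1, 1, 0, -2, -2
d²: 16, 1, 1, 0, 4, 4; Σd² = 26
ρ = 1 − 6·26/(6·35) = 1 − 156/210 = 0.257

0.257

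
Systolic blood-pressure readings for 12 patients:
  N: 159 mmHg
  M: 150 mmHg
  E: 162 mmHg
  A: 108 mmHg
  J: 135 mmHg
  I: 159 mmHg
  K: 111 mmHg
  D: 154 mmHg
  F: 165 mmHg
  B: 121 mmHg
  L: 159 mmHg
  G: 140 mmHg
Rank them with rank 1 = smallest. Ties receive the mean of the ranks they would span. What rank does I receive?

9

Sorted (ascending): 108, 111, 121, 135, 140, 150, 154, 159, 159, 159, 162, 165
The 3 values of 159 occupy positions 8–10 → average rank 9.
I has value 159 mmHg → rank 9.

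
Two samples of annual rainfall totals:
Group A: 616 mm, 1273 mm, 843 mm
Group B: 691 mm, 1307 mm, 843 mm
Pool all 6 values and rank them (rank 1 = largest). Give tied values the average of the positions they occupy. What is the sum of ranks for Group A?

Sorted (descending): 1307, 1273, 843, 843, 691, 616
The 2 values of 843 occupy positions 3–4 → average rank (3+4)/2 = 3.5.
Group A values → pooled ranks: 616→6, 1273→2, 843→3.5
Rank sum = 6 + 2 + 3.5 = 11.5

11.5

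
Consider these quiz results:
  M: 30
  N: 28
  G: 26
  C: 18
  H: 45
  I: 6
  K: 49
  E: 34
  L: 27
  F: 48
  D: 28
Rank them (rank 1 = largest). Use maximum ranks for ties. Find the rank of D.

7

Sorted (descending): 49, 48, 45, 34, 30, 28, 28, 27, 26, 18, 6
The 2 values of 28 occupy positions 6–7 → each gets rank 7.
D has value 28 → rank 7.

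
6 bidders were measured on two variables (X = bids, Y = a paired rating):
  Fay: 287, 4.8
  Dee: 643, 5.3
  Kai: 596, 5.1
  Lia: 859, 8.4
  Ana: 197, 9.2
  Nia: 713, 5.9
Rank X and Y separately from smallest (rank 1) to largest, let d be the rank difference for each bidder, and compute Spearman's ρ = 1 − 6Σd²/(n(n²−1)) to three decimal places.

Ranks of variable 1: 2, 4, 3, 6, 1, 5
Ranks of variable 2: 1, 3, 2, 5, 6, 4
d = r₁ − r₂: 1, 1, 1, 1, -5, 1
d²: 1, 1, 1, 1, 25, 1; Σd² = 30
ρ = 1 − 6·30/(6·35) = 1 − 180/210 = 0.143

0.143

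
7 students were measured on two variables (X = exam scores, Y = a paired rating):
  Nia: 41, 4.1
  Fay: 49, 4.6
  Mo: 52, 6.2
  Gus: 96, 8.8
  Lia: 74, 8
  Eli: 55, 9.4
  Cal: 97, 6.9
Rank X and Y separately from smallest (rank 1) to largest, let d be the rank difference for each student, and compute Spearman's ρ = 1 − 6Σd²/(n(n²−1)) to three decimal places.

Ranks of variable 1: 1, 2, 3, 6, 5, 4, 7
Ranks of variable 2: 1, 2, 3, 6, 5, 7, 4
d = r₁ − r₂: 0, 0, 0, 0, 0, -3, 3
d²: 0, 0, 0, 0, 0, 9, 9; Σd² = 18
ρ = 1 − 6·18/(7·48) = 1 − 108/336 = 0.679

0.679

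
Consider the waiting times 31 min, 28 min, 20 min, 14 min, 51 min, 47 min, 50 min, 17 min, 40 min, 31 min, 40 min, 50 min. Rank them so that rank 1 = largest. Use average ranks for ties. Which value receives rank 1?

51

Sorted (descending): 51, 50, 50, 47, 40, 40, 31, 31, 28, 20, 17, 14
The 2 values of 50 occupy positions 2–3 → average rank (2+3)/2 = 2.5.
The 2 values of 40 occupy positions 5–6 → average rank (5+6)/2 = 5.5.
The 2 values of 31 occupy positions 7–8 → average rank (7+8)/2 = 7.5.
Rank 1 → value 51.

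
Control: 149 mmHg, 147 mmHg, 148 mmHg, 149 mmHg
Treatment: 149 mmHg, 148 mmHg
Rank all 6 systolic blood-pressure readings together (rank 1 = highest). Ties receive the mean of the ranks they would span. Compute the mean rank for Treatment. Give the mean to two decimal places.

Sorted (descending): 149, 149, 149, 148, 148, 147
The 3 values of 149 occupy positions 1–3 → average rank 2.
The 2 values of 148 occupy positions 4–5 → average rank (4+5)/2 = 4.5.
Treatment values → pooled ranks: 149→2, 148→4.5
Mean rank = (2 + 4.5) / 2 = 3.25

3.25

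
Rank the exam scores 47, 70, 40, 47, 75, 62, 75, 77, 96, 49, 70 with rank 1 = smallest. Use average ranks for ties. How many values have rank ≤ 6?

Sorted (ascending): 40, 47, 47, 49, 62, 70, 70, 75, 75, 77, 96
The 2 values of 47 occupy positions 2–3 → average rank (2+3)/2 = 2.5.
The 2 values of 70 occupy positions 6–7 → average rank (6+7)/2 = 6.5.
The 2 values of 75 occupy positions 8–9 → average rank (8+9)/2 = 8.5.
Ranks ≤ 6: {1, 2.5, 2.5, 4, 5} → 5 values.

5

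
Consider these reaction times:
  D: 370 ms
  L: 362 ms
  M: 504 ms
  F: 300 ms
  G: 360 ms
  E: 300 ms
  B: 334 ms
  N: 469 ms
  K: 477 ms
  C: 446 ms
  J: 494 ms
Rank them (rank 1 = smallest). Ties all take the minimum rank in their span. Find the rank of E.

1

Sorted (ascending): 300, 300, 334, 360, 362, 370, 446, 469, 477, 494, 504
The 2 values of 300 occupy positions 1–2 → each gets rank 1.
E has value 300 ms → rank 1.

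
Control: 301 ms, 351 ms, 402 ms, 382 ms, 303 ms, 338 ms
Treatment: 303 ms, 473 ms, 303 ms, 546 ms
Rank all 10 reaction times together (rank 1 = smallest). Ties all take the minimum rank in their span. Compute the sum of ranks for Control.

29

Sorted (ascending): 301, 303, 303, 303, 338, 351, 382, 402, 473, 546
The 3 values of 303 occupy positions 2–4 → each gets rank 2.
Control values → pooled ranks: 301→1, 351→6, 402→8, 382→7, 303→2, 338→5
Rank sum = 1 + 6 + 8 + 7 + 2 + 5 = 29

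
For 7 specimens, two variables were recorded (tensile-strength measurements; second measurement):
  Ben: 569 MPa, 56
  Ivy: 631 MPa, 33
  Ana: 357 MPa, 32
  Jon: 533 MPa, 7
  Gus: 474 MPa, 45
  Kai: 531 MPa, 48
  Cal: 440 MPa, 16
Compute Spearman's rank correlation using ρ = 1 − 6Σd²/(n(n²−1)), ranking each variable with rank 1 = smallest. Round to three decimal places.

Ranks of variable 1: 6, 7, 1, 5, 3, 4, 2
Ranks of variable 2: 7, 4, 3, 1, 5, 6, 2
d = r₁ − r₂: -1, 3, -2, 4, -2, -2, 0
d²: 1, 9, 4, 16, 4, 4, 0; Σd² = 38
ρ = 1 − 6·38/(7·48) = 1 − 228/336 = 0.321

0.321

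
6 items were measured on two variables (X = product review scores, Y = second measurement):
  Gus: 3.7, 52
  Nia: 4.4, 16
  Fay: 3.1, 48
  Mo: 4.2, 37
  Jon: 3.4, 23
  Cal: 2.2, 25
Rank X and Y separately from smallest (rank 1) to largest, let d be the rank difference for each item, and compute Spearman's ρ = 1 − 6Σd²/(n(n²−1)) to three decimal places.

Ranks of variable 1: 4, 6, 2, 5, 3, 1
Ranks of variable 2: 6, 1, 5, 4, 2, 3
d = r₁ − r₂: -2, 5, -3, 1, 1, -2
d²: 4, 25, 9, 1, 1, 4; Σd² = 44
ρ = 1 − 6·44/(6·35) = 1 − 264/210 = -0.257

-0.257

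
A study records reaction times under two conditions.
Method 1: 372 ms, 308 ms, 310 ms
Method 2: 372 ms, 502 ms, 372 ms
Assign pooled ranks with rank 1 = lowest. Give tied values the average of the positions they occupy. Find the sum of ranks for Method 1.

7

Sorted (ascending): 308, 310, 372, 372, 372, 502
The 3 values of 372 occupy positions 3–5 → average rank 4.
Method 1 values → pooled ranks: 372→4, 308→1, 310→2
Rank sum = 4 + 1 + 2 = 7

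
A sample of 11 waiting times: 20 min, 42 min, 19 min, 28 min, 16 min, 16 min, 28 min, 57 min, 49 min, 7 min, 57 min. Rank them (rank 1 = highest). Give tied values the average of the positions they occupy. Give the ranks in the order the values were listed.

Sorted (descending): 57, 57, 49, 42, 28, 28, 20, 19, 16, 16, 7
The 2 values of 57 occupy positions 1–2 → average rank (1+2)/2 = 1.5.
The 2 values of 28 occupy positions 5–6 → average rank (5+6)/2 = 5.5.
The 2 values of 16 occupy positions 9–10 → average rank (9+10)/2 = 9.5.

7, 4, 8, 5.5, 9.5, 9.5, 5.5, 1.5, 3, 11, 1.5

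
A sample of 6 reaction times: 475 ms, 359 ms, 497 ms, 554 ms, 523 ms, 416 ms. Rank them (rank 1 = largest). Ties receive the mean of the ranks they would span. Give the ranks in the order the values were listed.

4, 6, 3, 1, 2, 5

Sorted (descending): 554, 523, 497, 475, 416, 359
No ties — each value takes its position as its rank.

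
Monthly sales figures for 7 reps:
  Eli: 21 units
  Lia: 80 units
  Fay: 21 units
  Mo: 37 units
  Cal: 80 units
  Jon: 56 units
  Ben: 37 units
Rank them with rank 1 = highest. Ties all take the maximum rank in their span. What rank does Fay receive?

Sorted (descending): 80, 80, 56, 37, 37, 21, 21
The 2 values of 80 occupy positions 1–2 → each gets rank 2.
The 2 values of 37 occupy positions 4–5 → each gets rank 5.
The 2 values of 21 occupy positions 6–7 → each gets rank 7.
Fay has value 21 units → rank 7.

7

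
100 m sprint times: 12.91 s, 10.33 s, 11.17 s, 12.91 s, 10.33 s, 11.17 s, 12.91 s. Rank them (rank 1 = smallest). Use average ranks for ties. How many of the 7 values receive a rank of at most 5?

Sorted (ascending): 10.33, 10.33, 11.17, 11.17, 12.91, 12.91, 12.91
The 2 values of 10.33 occupy positions 1–2 → average rank (1+2)/2 = 1.5.
The 2 values of 11.17 occupy positions 3–4 → average rank (3+4)/2 = 3.5.
The 3 values of 12.91 occupy positions 5–7 → average rank 6.
Ranks ≤ 5: {1.5, 1.5, 3.5, 3.5} → 4 values.

4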